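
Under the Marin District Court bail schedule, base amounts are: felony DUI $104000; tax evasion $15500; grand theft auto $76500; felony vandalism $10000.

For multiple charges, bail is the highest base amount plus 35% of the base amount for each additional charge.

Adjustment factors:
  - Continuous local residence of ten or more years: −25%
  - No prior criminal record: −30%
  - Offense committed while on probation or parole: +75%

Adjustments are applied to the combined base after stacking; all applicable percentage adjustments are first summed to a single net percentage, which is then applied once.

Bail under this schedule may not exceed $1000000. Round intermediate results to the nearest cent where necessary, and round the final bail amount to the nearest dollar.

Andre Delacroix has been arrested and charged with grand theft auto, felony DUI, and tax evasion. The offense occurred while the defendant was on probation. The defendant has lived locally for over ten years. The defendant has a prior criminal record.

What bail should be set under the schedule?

Base amounts from the schedule: grand theft auto $76500; felony DUI $104000; tax evasion $15500.
Stacking rule: highest base plus 35% of each additional charge. Highest is felony DUI at $104000. Additional: $76500 × 35% = $26775; $15500 × 35% = $5425. Combined base = $104000 + $32200 = $136200.
Net percentage adjustment: −25% +75% = +50%. $136200 × 1.5 = $204300.
$204300 is within the $1000000 maximum.

$204300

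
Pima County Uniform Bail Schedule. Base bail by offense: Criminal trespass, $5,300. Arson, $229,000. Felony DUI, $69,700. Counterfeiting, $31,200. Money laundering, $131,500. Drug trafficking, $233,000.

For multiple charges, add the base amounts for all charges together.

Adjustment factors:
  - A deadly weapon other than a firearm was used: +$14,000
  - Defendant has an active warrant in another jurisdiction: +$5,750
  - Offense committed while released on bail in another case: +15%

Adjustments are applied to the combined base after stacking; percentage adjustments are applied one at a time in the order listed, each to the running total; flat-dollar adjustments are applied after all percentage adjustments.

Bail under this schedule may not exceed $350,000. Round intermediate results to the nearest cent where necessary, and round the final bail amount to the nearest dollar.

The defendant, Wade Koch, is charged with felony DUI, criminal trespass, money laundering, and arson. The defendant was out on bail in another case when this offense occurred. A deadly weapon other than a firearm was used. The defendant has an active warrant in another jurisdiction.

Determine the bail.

$350,000

Base amounts from the schedule: felony DUI $69,700; criminal trespass $5,300; money laundering $131,500; arson $229,000.
Stacking rule: sum of all bases. $69,700 + $5,300 + $131,500 + $229,000 = $435,500.
Offense committed while released on bail in another case (+15%): $435,500 × 1.15 = $500,825.
A deadly weapon other than a firearm was used (+$14,000 flat): $500,825 + $14,000 = $514,825.
Defendant has an active warrant in another jurisdiction (+$5,750 flat): $514,825 + $5,750 = $520,575.
Result $520,575 exceeds the maximum of $350,000; bail is capped at $350,000.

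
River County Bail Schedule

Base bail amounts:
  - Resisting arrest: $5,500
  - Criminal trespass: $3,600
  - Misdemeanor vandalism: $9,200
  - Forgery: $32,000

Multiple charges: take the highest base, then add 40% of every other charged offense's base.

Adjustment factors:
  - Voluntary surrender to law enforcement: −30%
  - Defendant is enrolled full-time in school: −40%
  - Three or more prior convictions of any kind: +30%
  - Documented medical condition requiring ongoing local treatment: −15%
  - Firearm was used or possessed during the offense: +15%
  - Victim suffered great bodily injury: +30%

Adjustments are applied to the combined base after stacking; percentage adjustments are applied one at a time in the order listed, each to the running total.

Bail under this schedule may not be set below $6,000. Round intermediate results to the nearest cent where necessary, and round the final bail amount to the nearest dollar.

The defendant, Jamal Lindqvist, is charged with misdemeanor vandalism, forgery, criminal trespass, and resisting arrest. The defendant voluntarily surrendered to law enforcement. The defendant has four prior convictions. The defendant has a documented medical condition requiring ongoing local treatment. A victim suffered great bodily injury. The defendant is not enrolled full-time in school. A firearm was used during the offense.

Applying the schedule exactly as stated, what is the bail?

Base amounts from the schedule: misdemeanor vandalism $9,200; forgery $32,000; criminal trespass $3,600; resisting arrest $5,500.
Stacking rule: highest base plus 40% of each additional charge. Highest is forgery at $32,000. Additional: $9,200 × 40% = $3,680; $3,600 × 40% = $1,440; $5,500 × 40% = $2,200. Combined base = $32,000 + $7,320 = $39,320.
Voluntary surrender to law enforcement (−30%): $39,320 × 0.7 = $27,524.
Three or more prior convictions of any kind (+30%): $27,524 × 1.3 = $35,781.20.
Documented medical condition requiring ongoing local treatment (−15%): $35,781.20 × 0.85 = $30,414.02.
Firearm was used or possessed during the offense (+15%): $30,414.02 × 1.15 = $34,976.12.
Victim suffered great bodily injury (+30%): $34,976.12 × 1.3 = $45,468.96.
$45,468.96 is at or above the $6,000 minimum.
Rounded to the nearest dollar: $45,469.

$45,469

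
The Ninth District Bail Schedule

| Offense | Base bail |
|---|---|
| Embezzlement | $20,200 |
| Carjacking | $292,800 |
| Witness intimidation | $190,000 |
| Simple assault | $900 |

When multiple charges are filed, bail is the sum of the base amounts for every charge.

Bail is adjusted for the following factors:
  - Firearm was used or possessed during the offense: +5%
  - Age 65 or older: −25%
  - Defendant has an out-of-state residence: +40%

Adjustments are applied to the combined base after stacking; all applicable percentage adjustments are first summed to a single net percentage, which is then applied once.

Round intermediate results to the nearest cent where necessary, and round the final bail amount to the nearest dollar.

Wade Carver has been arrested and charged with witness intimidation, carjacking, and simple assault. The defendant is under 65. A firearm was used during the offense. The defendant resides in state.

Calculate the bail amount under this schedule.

$507,885

Base amounts from the schedule: witness intimidation $190,000; carjacking $292,800; simple assault $900.
Stacking rule: sum of all bases. $190,000 + $292,800 + $900 = $483,700.
Firearm was used or possessed during the offense (+5%): $483,700 × 1.05 = $507,885.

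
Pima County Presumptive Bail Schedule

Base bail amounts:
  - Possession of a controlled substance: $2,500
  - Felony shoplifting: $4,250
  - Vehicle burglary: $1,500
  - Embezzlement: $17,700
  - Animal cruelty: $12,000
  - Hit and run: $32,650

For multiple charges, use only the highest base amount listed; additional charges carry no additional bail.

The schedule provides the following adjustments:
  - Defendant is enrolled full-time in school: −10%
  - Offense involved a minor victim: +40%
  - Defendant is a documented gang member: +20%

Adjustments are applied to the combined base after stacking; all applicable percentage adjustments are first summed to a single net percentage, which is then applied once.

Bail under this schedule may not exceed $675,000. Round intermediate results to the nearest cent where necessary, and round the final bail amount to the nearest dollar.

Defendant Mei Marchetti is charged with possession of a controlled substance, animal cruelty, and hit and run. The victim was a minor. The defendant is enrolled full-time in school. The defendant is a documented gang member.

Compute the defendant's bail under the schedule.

$48,975

Base amounts from the schedule: possession of a controlled substance $2,500; animal cruelty $12,000; hit and run $32,650.
Stacking rule: use the highest base only. Highest is hit and run at $32,650. Combined base = $32,650.
Net percentage adjustment: −10% +40% +20% = +50%. $32,650 × 1.5 = $48,975.
$48,975 is within the $675,000 maximum.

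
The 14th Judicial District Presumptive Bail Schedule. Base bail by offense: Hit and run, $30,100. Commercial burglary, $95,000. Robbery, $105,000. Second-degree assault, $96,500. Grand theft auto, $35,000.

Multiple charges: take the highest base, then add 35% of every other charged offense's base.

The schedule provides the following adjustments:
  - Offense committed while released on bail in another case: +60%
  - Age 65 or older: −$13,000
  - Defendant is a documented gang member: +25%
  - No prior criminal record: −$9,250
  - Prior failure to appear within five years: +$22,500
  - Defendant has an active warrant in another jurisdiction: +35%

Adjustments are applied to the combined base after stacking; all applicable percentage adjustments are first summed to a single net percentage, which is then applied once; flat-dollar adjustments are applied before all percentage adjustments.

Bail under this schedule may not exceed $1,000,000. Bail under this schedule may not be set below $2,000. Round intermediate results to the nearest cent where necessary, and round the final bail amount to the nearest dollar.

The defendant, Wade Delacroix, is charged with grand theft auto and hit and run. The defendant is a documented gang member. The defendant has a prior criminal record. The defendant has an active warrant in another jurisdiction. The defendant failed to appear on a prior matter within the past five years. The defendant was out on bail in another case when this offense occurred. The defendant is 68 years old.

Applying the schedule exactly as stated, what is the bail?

Base amounts from the schedule: grand theft auto $35,000; hit and run $30,100.
Stacking rule: highest base plus 35% of each additional charge. Highest is grand theft auto at $35,000. Additional: $30,100 × 35% = $10,535. Combined base = $35,000 + $10,535 = $45,535.
Age 65 or older (−$13,000 flat): $45,535 − $13,000 = $32,535.
Prior failure to appear within five years (+$22,500 flat): $32,535 + $22,500 = $55,035.
Net percentage adjustment: +60% +25% +35% = +120%. $55,035 × 2.2 = $121,077.
$121,077 is within the $1,000,000 maximum.
$121,077 is at or above the $2,000 minimum.

$121,077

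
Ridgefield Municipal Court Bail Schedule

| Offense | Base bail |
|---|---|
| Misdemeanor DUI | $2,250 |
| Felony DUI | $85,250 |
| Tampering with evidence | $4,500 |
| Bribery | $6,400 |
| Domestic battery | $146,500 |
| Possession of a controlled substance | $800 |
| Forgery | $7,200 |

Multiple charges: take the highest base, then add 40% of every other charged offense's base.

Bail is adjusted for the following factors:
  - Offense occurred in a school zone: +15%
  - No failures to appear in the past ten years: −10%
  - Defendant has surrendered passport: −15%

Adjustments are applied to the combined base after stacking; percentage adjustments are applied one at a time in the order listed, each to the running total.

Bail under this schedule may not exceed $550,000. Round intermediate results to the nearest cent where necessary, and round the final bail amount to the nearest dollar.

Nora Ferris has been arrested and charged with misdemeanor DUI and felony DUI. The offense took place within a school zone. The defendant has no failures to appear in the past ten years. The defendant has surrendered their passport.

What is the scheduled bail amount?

Base amounts from the schedule: misdemeanor DUI $2,250; felony DUI $85,250.
Stacking rule: highest base plus 40% of each additional charge. Highest is felony DUI at $85,250. Additional: $2,250 × 40% = $900. Combined base = $85,250 + $900 = $86,150.
Offense occurred in a school zone (+15%): $86,150 × 1.15 = $99,072.50.
No failures to appear in the past ten years (−10%): $99,072.50 × 0.9 = $89,165.25.
Defendant has surrendered passport (−15%): $89,165.25 × 0.85 = $75,790.46.
$75,790.46 is within the $550,000 maximum.
Rounded to the nearest dollar: $75,790.

$75,790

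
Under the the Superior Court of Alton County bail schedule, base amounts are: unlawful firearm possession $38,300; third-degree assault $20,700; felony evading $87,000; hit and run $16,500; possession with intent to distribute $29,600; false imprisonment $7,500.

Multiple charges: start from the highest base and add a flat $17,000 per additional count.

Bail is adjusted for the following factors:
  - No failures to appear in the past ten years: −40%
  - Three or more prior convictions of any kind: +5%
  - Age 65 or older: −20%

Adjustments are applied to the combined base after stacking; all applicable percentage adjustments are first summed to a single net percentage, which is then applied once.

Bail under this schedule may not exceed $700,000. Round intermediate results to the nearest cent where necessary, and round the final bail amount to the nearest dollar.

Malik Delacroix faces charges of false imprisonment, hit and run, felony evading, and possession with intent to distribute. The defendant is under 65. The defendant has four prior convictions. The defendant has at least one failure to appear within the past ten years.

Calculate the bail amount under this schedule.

Base amounts from the schedule: false imprisonment $7,500; hit and run $16,500; felony evading $87,000; possession with intent to distribute $29,600.
Stacking rule: highest base plus $17,000 per additional charge. Highest is felony evading at $87,000; 3 additional charges → +$51,000. Combined base = $138,000.
Three or more prior convictions of any kind (+5%): $138,000 × 1.05 = $144,900.
$144,900 is within the $700,000 maximum.

$144,900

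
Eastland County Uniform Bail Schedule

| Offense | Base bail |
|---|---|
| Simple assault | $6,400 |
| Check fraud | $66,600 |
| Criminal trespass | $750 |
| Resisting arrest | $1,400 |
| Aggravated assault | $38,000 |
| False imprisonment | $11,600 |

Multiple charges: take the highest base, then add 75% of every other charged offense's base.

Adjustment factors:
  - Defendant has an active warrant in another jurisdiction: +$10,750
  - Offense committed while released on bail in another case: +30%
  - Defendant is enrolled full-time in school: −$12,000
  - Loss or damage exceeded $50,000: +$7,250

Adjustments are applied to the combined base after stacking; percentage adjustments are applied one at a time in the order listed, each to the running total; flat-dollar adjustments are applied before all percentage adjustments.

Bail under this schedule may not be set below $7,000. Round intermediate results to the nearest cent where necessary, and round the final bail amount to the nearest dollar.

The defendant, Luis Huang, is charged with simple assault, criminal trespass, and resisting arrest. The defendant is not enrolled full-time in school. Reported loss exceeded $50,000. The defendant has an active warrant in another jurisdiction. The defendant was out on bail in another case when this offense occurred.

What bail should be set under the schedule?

$33,816

Base amounts from the schedule: simple assault $6,400; criminal trespass $750; resisting arrest $1,400.
Stacking rule: highest base plus 75% of each additional charge. Highest is simple assault at $6,400. Additional: $750 × 75% = $562.50; $1,400 × 75% = $1,050. Combined base = $6,400 + $1,612.50 = $8,012.50.
Defendant has an active warrant in another jurisdiction (+$10,750 flat): $8,012.50 + $10,750 = $18,762.50.
Loss or damage exceeded $50,000 (+$7,250 flat): $18,762.50 + $7,250 = $26,012.50.
Offense committed while released on bail in another case (+30%): $26,012.50 × 1.3 = $33,816.25.
$33,816.25 is at or above the $7,000 minimum.
Rounded to the nearest dollar: $33,816.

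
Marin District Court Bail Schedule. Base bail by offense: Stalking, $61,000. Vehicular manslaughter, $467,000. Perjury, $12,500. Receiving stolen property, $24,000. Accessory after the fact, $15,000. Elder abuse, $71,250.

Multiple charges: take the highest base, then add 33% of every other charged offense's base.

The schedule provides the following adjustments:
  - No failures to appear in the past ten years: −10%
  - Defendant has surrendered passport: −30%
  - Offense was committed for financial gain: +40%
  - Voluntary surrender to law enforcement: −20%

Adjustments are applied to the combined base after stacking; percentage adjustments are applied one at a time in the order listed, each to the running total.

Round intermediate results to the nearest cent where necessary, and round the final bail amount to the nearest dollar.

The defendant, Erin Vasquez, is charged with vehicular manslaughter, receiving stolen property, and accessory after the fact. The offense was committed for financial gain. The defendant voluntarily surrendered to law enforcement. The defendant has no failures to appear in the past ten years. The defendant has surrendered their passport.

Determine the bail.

$338,596

Base amounts from the schedule: vehicular manslaughter $467,000; receiving stolen property $24,000; accessory after the fact $15,000.
Stacking rule: highest base plus 33% of each additional charge. Highest is vehicular manslaughter at $467,000. Additional: $24,000 × 33% = $7,920; $15,000 × 33% = $4,950. Combined base = $467,000 + $12,870 = $479,870.
No failures to appear in the past ten years (−10%): $479,870 × 0.9 = $431,883.
Defendant has surrendered passport (−30%): $431,883 × 0.7 = $302,318.10.
Offense was committed for financial gain (+40%): $302,318.10 × 1.4 = $423,245.34.
Voluntary surrender to law enforcement (−20%): $423,245.34 × 0.8 = $338,596.27.
Rounded to the nearest dollar: $338,596.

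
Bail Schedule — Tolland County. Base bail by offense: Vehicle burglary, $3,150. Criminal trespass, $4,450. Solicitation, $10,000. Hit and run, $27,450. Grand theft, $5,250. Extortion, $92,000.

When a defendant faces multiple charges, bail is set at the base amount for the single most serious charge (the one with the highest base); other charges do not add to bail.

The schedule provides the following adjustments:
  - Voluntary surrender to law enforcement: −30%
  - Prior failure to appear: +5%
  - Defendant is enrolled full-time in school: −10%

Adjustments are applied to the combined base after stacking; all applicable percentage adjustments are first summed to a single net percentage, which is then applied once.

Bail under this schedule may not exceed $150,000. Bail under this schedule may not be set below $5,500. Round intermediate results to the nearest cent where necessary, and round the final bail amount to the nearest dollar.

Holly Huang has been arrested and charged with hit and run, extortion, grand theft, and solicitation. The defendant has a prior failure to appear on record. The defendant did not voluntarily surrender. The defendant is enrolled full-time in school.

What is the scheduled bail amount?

Base amounts from the schedule: hit and run $27,450; extortion $92,000; grand theft $5,250; solicitation $10,000.
Stacking rule: use the highest base only. Highest is extortion at $92,000. Combined base = $92,000.
Net percentage adjustment: +5% −10% = −5%. $92,000 × 0.95 = $87,400.
$87,400 is within the $150,000 maximum.
$87,400 is at or above the $5,500 minimum.

$87,400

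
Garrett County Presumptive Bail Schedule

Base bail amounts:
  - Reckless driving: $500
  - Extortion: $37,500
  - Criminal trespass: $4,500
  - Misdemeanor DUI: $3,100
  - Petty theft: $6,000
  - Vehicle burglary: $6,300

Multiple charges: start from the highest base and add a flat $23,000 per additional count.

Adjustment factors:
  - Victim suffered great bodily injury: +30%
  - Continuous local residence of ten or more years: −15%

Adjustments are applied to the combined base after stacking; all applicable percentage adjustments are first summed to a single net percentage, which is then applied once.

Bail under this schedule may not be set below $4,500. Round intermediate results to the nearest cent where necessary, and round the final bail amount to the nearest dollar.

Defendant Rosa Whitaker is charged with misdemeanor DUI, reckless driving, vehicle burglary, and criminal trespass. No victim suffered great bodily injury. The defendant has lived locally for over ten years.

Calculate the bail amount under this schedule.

$64,005

Base amounts from the schedule: misdemeanor DUI $3,100; reckless driving $500; vehicle burglary $6,300; criminal trespass $4,500.
Stacking rule: highest base plus $23,000 per additional charge. Highest is vehicle burglary at $6,300; 3 additional charges → +$69,000. Combined base = $75,300.
Continuous local residence of ten or more years (−15%): $75,300 × 0.85 = $64,005.
$64,005 is at or above the $4,500 minimum.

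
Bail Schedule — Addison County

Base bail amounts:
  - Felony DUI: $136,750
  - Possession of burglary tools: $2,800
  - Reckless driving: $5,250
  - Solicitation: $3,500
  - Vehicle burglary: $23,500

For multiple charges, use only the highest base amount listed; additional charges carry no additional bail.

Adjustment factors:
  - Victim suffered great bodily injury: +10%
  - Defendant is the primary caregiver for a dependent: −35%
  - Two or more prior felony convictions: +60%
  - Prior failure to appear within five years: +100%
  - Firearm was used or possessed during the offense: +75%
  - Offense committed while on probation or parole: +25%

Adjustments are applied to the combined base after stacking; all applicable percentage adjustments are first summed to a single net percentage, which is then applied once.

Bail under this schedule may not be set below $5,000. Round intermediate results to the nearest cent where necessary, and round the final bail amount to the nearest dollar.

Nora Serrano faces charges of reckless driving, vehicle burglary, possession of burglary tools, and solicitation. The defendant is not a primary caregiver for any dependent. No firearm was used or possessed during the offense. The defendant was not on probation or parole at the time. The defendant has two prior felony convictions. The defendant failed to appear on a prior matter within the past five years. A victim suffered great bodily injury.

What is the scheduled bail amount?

$63,450

Base amounts from the schedule: reckless driving $5,250; vehicle burglary $23,500; possession of burglary tools $2,800; solicitation $3,500.
Stacking rule: use the highest base only. Highest is vehicle burglary at $23,500. Combined base = $23,500.
Net percentage adjustment: +10% +60% +100% = +170%. $23,500 × 2.7 = $63,450.
$63,450 is at or above the $5,000 minimum.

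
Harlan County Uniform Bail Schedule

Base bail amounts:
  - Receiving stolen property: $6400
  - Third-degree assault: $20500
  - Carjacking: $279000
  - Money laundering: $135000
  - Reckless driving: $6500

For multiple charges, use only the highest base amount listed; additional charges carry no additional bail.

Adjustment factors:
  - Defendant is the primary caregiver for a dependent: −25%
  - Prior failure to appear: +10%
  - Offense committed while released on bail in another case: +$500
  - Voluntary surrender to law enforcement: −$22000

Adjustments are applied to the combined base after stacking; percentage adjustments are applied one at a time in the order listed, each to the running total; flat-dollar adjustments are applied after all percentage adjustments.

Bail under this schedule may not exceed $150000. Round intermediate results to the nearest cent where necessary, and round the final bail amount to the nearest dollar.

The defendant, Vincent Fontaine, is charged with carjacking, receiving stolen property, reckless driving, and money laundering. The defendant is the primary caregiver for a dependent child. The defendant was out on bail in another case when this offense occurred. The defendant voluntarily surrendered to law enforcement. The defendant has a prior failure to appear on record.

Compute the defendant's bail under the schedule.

Base amounts from the schedule: carjacking $279000; receiving stolen property $6400; reckless driving $6500; money laundering $135000.
Stacking rule: use the highest base only. Highest is carjacking at $279000. Combined base = $279000.
Defendant is the primary caregiver for a dependent (−25%): $279000 × 0.75 = $209250.
Prior failure to appear (+10%): $209250 × 1.1 = $230175.
Offense committed while released on bail in another case (+$500 flat): $230175 + $500 = $230675.
Voluntary surrender to law enforcement (−$22000 flat): $230675 − $22000 = $208675.
Result $208675 exceeds the maximum of $150000; bail is capped at $150000.

$150000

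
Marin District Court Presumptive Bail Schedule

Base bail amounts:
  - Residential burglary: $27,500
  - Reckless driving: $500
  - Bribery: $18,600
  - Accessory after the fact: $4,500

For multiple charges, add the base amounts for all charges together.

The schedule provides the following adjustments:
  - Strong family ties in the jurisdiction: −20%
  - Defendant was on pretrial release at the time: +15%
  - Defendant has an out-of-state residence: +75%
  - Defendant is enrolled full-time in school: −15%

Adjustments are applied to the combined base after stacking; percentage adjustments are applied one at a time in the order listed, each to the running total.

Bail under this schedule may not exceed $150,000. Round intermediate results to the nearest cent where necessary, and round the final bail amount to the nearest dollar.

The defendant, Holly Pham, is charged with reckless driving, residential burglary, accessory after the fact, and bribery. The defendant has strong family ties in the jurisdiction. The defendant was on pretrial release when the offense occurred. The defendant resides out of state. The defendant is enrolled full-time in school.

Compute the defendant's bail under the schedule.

$69,930

Base amounts from the schedule: reckless driving $500; residential burglary $27,500; accessory after the fact $4,500; bribery $18,600.
Stacking rule: sum of all bases. $500 + $27,500 + $4,500 + $18,600 = $51,100.
Strong family ties in the jurisdiction (−20%): $51,100 × 0.8 = $40,880.
Defendant was on pretrial release at the time (+15%): $40,880 × 1.15 = $47,012.
Defendant has an out-of-state residence (+75%): $47,012 × 1.75 = $82,271.
Defendant is enrolled full-time in school (−15%): $82,271 × 0.85 = $69,930.35.
$69,930.35 is within the $150,000 maximum.
Rounded to the nearest dollar: $69,930.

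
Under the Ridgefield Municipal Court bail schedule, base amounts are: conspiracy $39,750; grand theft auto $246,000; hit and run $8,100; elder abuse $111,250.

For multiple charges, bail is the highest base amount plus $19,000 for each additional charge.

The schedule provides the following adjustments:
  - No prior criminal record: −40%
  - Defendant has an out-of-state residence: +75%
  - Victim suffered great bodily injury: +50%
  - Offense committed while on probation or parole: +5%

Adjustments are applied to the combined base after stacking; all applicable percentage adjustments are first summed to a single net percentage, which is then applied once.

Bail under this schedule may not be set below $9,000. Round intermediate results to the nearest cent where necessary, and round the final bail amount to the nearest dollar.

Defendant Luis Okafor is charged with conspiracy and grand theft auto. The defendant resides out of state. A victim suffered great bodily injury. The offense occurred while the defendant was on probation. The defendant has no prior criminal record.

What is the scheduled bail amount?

$503,500

Base amounts from the schedule: conspiracy $39,750; grand theft auto $246,000.
Stacking rule: highest base plus $19,000 per additional charge. Highest is grand theft auto at $246,000; 1 additional charge → +$19,000. Combined base = $265,000.
Net percentage adjustment: −40% +75% +50% +5% = +90%. $265,000 × 1.9 = $503,500.
$503,500 is at or above the $9,000 minimum.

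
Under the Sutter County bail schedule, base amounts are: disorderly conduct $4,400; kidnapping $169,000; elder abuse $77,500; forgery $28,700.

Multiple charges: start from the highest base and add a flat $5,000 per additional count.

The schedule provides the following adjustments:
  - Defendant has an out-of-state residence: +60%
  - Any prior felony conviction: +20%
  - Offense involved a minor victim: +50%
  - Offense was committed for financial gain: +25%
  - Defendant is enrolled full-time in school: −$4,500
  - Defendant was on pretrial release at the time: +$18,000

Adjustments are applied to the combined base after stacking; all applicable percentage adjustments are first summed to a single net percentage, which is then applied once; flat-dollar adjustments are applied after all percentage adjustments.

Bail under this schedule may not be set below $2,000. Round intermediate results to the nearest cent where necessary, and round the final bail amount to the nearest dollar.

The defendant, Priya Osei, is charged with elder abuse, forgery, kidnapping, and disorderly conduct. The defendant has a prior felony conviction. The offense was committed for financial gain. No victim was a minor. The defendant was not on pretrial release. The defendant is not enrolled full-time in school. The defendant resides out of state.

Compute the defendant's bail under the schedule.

$377,200

Base amounts from the schedule: elder abuse $77,500; forgery $28,700; kidnapping $169,000; disorderly conduct $4,400.
Stacking rule: highest base plus $5,000 per additional charge. Highest is kidnapping at $169,000; 3 additional charges → +$15,000. Combined base = $184,000.
Net percentage adjustment: +60% +20% +25% = +105%. $184,000 × 2.05 = $377,200.
$377,200 is at or above the $2,000 minimum.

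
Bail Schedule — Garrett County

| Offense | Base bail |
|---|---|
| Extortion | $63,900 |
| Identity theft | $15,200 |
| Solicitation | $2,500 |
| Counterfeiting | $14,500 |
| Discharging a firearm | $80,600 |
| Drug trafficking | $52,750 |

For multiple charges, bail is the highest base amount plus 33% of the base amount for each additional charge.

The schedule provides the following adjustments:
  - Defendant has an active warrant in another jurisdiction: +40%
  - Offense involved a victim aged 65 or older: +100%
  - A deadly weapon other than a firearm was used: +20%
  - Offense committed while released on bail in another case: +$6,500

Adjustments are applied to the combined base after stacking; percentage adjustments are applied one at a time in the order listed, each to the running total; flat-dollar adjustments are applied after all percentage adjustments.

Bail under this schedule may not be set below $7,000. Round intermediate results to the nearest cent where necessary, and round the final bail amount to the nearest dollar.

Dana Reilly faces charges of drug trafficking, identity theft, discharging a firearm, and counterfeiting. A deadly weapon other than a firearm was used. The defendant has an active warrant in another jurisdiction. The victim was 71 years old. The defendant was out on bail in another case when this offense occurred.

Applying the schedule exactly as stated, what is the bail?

$368,737

Base amounts from the schedule: drug trafficking $52,750; identity theft $15,200; discharging a firearm $80,600; counterfeiting $14,500.
Stacking rule: highest base plus 33% of each additional charge. Highest is discharging a firearm at $80,600. Additional: $52,750 × 33% = $17,407.50; $15,200 × 33% = $5,016; $14,500 × 33% = $4,785. Combined base = $80,600 + $27,208.50 = $107,808.50.
Defendant has an active warrant in another jurisdiction (+40%): $107,808.50 × 1.4 = $150,931.90.
Offense involved a victim aged 65 or older (+100%): $150,931.90 × 2 = $301,863.80.
A deadly weapon other than a firearm was used (+20%): $301,863.80 × 1.2 = $362,236.56.
Offense committed while released on bail in another case (+$6,500 flat): $362,236.56 + $6,500 = $368,736.56.
$368,736.56 is at or above the $7,000 minimum.
Rounded to the nearest dollar: $368,737.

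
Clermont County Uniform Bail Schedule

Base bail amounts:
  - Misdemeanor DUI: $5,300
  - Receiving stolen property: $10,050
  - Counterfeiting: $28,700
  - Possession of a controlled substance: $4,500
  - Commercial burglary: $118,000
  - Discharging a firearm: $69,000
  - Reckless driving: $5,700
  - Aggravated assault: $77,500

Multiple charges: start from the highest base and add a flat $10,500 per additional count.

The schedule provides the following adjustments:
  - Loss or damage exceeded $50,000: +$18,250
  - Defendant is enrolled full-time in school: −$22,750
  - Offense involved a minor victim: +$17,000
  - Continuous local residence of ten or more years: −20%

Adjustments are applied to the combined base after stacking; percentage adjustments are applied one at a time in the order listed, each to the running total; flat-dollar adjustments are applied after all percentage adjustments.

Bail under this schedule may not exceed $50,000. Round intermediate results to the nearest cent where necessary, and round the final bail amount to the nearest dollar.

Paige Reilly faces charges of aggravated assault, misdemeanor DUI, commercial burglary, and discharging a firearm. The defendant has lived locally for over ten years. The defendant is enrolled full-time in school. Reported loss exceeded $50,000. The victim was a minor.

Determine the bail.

$50,000

Base amounts from the schedule: aggravated assault $77,500; misdemeanor DUI $5,300; commercial burglary $118,000; discharging a firearm $69,000.
Stacking rule: highest base plus $10,500 per additional charge. Highest is commercial burglary at $118,000; 3 additional charges → +$31,500. Combined base = $149,500.
Continuous local residence of ten or more years (−20%): $149,500 × 0.8 = $119,600.
Loss or damage exceeded $50,000 (+$18,250 flat): $119,600 + $18,250 = $137,850.
Defendant is enrolled full-time in school (−$22,750 flat): $137,850 − $22,750 = $115,100.
Offense involved a minor victim (+$17,000 flat): $115,100 + $17,000 = $132,100.
Result $132,100 exceeds the maximum of $50,000; bail is capped at $50,000.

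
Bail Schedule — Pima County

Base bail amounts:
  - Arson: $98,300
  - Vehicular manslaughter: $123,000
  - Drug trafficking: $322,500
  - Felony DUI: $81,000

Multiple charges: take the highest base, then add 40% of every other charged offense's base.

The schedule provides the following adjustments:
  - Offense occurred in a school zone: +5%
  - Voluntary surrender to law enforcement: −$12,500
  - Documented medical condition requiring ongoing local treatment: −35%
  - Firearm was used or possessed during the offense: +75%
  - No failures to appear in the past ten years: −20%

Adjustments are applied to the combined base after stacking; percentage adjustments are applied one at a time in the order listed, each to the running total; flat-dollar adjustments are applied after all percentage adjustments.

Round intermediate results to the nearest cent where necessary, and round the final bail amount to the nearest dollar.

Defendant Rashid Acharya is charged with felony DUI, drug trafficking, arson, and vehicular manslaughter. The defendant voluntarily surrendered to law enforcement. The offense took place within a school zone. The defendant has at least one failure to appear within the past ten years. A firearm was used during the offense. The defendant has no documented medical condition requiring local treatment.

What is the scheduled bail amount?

Base amounts from the schedule: felony DUI $81,000; drug trafficking $322,500; arson $98,300; vehicular manslaughter $123,000.
Stacking rule: highest base plus 40% of each additional charge. Highest is drug trafficking at $322,500. Additional: $81,000 × 40% = $32,400; $98,300 × 40% = $39,320; $123,000 × 40% = $49,200. Combined base = $322,500 + $120,920 = $443,420.
Offense occurred in a school zone (+5%): $443,420 × 1.05 = $465,591.
Firearm was used or possessed during the offense (+75%): $465,591 × 1.75 = $814,784.25.
Voluntary surrender to law enforcement (−$12,500 flat): $814,784.25 − $12,500 = $802,284.25.
Rounded to the nearest dollar: $802,284.

$802,284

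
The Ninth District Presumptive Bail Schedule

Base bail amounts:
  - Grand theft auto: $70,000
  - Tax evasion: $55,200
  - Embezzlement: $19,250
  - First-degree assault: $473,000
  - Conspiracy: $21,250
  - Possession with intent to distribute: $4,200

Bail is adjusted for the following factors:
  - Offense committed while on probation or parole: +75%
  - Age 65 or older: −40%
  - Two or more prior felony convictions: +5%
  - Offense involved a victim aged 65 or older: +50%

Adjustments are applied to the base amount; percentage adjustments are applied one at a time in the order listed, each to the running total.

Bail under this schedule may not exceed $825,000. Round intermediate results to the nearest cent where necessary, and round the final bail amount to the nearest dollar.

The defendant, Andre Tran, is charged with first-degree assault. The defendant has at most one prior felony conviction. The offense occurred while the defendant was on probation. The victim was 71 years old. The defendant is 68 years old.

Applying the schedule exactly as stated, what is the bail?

Base amounts from the schedule: first-degree assault $473,000.
Single charge. Combined base = $473,000.
Offense committed while on probation or parole (+75%): $473,000 × 1.75 = $827,750.
Age 65 or older (−40%): $827,750 × 0.6 = $496,650.
Offense involved a victim aged 65 or older (+50%): $496,650 × 1.5 = $744,975.
$744,975 is within the $825,000 maximum.

$744,975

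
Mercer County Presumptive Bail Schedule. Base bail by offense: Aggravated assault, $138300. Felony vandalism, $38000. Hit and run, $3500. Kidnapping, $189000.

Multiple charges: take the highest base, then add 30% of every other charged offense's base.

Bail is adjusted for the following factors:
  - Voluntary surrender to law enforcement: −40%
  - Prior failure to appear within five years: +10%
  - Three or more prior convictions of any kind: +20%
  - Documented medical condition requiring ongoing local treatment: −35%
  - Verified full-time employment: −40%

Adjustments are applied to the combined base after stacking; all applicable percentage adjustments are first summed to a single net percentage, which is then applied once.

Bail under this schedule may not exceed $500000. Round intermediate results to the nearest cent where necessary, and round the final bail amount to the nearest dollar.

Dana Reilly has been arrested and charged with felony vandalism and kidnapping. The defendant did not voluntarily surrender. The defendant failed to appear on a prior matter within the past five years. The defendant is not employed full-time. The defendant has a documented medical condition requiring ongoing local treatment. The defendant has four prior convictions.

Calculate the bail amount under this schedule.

Base amounts from the schedule: felony vandalism $38000; kidnapping $189000.
Stacking rule: highest base plus 30% of each additional charge. Highest is kidnapping at $189000. Additional: $38000 × 30% = $11400. Combined base = $189000 + $11400 = $200400.
Net percentage adjustment: +10% +20% −35% = −5%. $200400 × 0.95 = $190380.
$190380 is within the $500000 maximum.

$190380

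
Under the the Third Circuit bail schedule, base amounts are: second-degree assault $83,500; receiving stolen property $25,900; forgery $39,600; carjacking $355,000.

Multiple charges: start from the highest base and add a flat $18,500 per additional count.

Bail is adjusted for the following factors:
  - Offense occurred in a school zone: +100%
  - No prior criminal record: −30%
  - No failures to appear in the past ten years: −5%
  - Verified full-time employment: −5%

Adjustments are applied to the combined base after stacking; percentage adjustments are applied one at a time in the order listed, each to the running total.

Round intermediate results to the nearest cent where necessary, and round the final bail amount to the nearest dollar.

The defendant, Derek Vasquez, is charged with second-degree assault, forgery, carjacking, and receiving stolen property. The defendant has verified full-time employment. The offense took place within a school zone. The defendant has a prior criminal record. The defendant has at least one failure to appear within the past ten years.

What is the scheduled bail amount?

Base amounts from the schedule: second-degree assault $83,500; forgery $39,600; carjacking $355,000; receiving stolen property $25,900.
Stacking rule: highest base plus $18,500 per additional charge. Highest is carjacking at $355,000; 3 additional charges → +$55,500. Combined base = $410,500.
Offense occurred in a school zone (+100%): $410,500 × 2 = $821,000.
Verified full-time employment (−5%): $821,000 × 0.95 = $779,950.

$779,950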